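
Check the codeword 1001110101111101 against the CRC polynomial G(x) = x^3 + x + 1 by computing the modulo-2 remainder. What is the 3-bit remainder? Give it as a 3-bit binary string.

Modulo-2 division of 1001110101111101 by 1011:
  pos 0: 1001 XOR 1011 = 0010
  pos 2: 1011 XOR 1011 = 0000
  pos 7: 1011 XOR 1011 = 0000
  pos 11: 1110 XOR 1011 = 0101
  pos 12: 1011 XOR 1011 = 0000
Remainder = 000 (zero — the frame passes the CRC check).

000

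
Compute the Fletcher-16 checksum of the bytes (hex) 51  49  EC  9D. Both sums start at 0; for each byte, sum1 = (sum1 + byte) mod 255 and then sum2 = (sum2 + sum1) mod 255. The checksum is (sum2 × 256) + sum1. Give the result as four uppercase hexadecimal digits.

9825

Running sums (mod 255):
  after byte 0 (51): sum1=81, sum2=81
  after byte 1 (49): sum1=154, sum2=235
  after byte 2 (EC): sum1=135, sum2=115
  after byte 3 (9D): sum1=37, sum2=152
Checksum = sum2·256 + sum1 = 152·256 + 37 = 38949 = 0x9825.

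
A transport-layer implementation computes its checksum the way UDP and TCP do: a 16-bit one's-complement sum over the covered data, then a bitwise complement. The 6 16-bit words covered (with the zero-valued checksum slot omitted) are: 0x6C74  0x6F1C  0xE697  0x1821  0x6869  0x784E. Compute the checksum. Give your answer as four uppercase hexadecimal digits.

One's-complement addition (fold any carry out of bit 15 back into bit 0):
  0x6C74 + 0x6F1C = 0x0DB90
  0xDB90 + 0xE697 = 0x1C227 → wrap carry → 0xC228
  0xC228 + 0x1821 = 0x0DA49
  0xDA49 + 0x6869 = 0x142B2 → wrap carry → 0x42B3
  0x42B3 + 0x784E = 0x0BB01
One's-complement sum = 0xBB01.
Checksum = ~0xBB01 & 0xFFFF = 0x44FE.

44FE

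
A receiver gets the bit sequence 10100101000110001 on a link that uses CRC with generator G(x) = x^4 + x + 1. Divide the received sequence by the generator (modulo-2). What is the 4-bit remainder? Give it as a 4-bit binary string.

1011

Modulo-2 division of 10100101000110001 by 10011:
  pos 0: 10100 XOR 10011 = 00111
  pos 2: 11110 XOR 10011 = 01101
  pos 3: 11011 XOR 10011 = 01000
  pos 4: 10000 XOR 10011 = 00011
  pos 7: 11001 XOR 10011 = 01010
  pos 8: 10101 XOR 10011 = 00110
  pos 10: 11000 XOR 10011 = 01011
  pos 11: 10110 XOR 10011 = 00101
Remainder = 1011 (nonzero — an error is detected).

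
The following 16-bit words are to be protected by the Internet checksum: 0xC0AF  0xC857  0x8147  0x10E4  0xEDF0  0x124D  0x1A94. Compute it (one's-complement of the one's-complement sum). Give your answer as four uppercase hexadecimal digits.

C9FA

One's-complement addition (fold any carry out of bit 15 back into bit 0):
  0xC0AF + 0xC857 = 0x18906 → wrap carry → 0x8907
  0x8907 + 0x8147 = 0x10A4E → wrap carry → 0x0A4F
  0x0A4F + 0x10E4 = 0x01B33
  0x1B33 + 0xEDF0 = 0x10923 → wrap carry → 0x0924
  0x0924 + 0x124D = 0x01B71
  0x1B71 + 0x1A94 = 0x03605
One's-complement sum = 0x3605.
Checksum = ~0x3605 & 0xFFFF = 0xC9FA.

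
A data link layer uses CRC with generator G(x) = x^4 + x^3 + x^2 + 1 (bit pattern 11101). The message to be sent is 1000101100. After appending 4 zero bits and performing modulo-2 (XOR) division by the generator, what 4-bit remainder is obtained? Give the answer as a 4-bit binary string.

0101

Append 4 zeros: 10001011000000. Divide by 11101 (XOR where the leading bit is 1):
  pos 0: 10001 XOR 11101 = 01100
  pos 1: 11000 XOR 11101 = 00101
  pos 3: 10111 XOR 11101 = 01010
  pos 4: 10100 XOR 11101 = 01001
  pos 5: 10010 XOR 11101 = 01111
  pos 6: 11110 XOR 11101 = 00011
  pos 9: 11000 XOR 11101 = 00101
Remainder (last 4 bits) = 0101. This is the CRC / FCS.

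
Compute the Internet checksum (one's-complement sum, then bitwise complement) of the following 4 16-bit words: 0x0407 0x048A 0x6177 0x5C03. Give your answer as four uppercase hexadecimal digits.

39F4

One's-complement addition (fold any carry out of bit 15 back into bit 0):
  0x0407 + 0x048A = 0x00891
  0x0891 + 0x6177 = 0x06A08
  0x6A08 + 0x5C03 = 0x0C60B
One's-complement sum = 0xC60B.
Checksum = ~0xC60B & 0xFFFF = 0x39F4.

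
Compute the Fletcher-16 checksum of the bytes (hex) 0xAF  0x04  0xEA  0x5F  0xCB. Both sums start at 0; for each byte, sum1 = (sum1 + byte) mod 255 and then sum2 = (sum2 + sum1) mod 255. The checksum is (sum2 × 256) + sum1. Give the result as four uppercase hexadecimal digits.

Running sums (mod 255):
  after byte 0 (0xAF): sum1=175, sum2=175
  after byte 1 (0x04): sum1=179, sum2=99
  after byte 2 (0xEA): sum1=158, sum2=2
  after byte 3 (0x5F): sum1=253, sum2=0
  after byte 4 (0xCB): sum1=201, sum2=201
Checksum = sum2·256 + sum1 = 201·256 + 201 = 51657 = 0xC9C9.

C9C9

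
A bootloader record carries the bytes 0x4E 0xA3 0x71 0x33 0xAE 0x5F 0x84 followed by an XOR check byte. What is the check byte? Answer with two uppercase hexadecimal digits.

XOR the bytes together:
  start with 0x4E
  0x4E ⊕ 0xA3 = 0xED
  0xED ⊕ 0x71 = 0x9C
  0x9C ⊕ 0x33 = 0xAF
  0xAF ⊕ 0xAE = 0x01
  0x01 ⊕ 0x5F = 0x5E
  0x5E ⊕ 0x84 = 0xDA

DA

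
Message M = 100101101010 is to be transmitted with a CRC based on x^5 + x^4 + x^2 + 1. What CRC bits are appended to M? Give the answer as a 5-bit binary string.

01111

Append 5 zeros: 10010110101000000. Divide by 110101 (XOR where the leading bit is 1):
  pos 0: 100101 XOR 110101 = 010000
  pos 1: 100001 XOR 110101 = 010100
  pos 2: 101000 XOR 110101 = 011101
  pos 3: 111011 XOR 110101 = 001110
  pos 5: 111001 XOR 110101 = 001100
  pos 7: 110000 XOR 110101 = 000101
  pos 10: 101000 XOR 110101 = 011101
  pos 11: 111010 XOR 110101 = 001111
Remainder (last 5 bits) = 01111. This is the CRC / FCS.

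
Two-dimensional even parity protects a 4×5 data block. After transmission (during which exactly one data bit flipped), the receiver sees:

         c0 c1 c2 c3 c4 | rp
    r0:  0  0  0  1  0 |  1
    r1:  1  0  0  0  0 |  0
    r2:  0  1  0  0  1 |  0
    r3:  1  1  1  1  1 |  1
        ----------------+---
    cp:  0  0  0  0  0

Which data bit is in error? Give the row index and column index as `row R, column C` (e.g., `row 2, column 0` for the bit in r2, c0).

row 1, column 2

Recompute each row's even parity and compare to rp:
  r0: data parity 1, sent rp 1 → ok
  r1: data parity 1, sent rp 0 → mismatch
  r2: data parity 0, sent rp 0 → ok
  r3: data parity 1, sent rp 1 → ok
Recompute each column's even parity and compare to cp:
  c0: data parity 0, sent cp 0 → ok
  c1: data parity 0, sent cp 0 → ok
  c2: data parity 1, sent cp 0 → mismatch
  c3: data parity 0, sent cp 0 → ok
  c4: data parity 0, sent cp 0 → ok
Exactly one row (r1) and one column (c2) fail → the flipped bit is at their intersection.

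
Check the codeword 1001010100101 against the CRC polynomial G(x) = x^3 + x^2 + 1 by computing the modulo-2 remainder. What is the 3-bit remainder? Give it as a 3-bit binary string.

000

Modulo-2 division of 1001010100101 by 1101:
  pos 0: 1001 XOR 1101 = 0100
  pos 1: 1000 XOR 1101 = 0101
  pos 2: 1011 XOR 1101 = 0110
  pos 3: 1100 XOR 1101 = 0001
  pos 6: 1100 XOR 1101 = 0001
  pos 9: 1101 XOR 1101 = 0000
Remainder = 000 (zero — the frame passes the CRC check).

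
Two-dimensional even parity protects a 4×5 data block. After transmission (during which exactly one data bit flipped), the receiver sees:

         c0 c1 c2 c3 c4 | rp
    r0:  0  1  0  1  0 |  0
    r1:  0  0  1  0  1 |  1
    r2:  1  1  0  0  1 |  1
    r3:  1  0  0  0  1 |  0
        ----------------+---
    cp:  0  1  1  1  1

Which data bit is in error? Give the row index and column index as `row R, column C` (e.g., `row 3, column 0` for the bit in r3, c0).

Recompute each row's even parity and compare to rp:
  r0: data parity 0, sent rp 0 → ok
  r1: data parity 0, sent rp 1 → mismatch
  r2: data parity 1, sent rp 1 → ok
  r3: data parity 0, sent rp 0 → ok
Recompute each column's even parity and compare to cp:
  c0: data parity 0, sent cp 0 → ok
  c1: data parity 0, sent cp 1 → mismatch
  c2: data parity 1, sent cp 1 → ok
  c3: data parity 1, sent cp 1 → ok
  c4: data parity 1, sent cp 1 → ok
Exactly one row (r1) and one column (c1) fail → the flipped bit is at their intersection.

row 1, column 1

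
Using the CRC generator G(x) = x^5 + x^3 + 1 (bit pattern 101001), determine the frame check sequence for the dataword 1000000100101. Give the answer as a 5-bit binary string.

01111

Append 5 zeros: 100000010010100000. Divide by 101001 (XOR where the leading bit is 1):
  pos 0: 100000 XOR 101001 = 001001
  pos 2: 100101 XOR 101001 = 001100
  pos 4: 110000 XOR 101001 = 011001
  pos 5: 110011 XOR 101001 = 011010
  pos 6: 110100 XOR 101001 = 011101
  pos 7: 111011 XOR 101001 = 010010
  pos 8: 100100 XOR 101001 = 001101
  pos 10: 110100 XOR 101001 = 011101
  pos 11: 111010 XOR 101001 = 010011
  pos 12: 100110 XOR 101001 = 001111
Remainder (last 5 bits) = 01111. This is the CRC / FCS.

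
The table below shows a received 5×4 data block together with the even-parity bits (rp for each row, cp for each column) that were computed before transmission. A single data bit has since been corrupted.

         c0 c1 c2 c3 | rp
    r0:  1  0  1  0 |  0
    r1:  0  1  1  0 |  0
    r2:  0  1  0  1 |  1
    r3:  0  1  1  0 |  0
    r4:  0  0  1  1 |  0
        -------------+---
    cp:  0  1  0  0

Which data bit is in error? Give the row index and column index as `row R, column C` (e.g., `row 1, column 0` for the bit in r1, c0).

Recompute each row's even parity and compare to rp:
  r0: data parity 0, sent rp 0 → ok
  r1: data parity 0, sent rp 0 → ok
  r2: data parity 0, sent rp 1 → mismatch
  r3: data parity 0, sent rp 0 → ok
  r4: data parity 0, sent rp 0 → ok
Recompute each column's even parity and compare to cp:
  c0: data parity 1, sent cp 0 → mismatch
  c1: data parity 1, sent cp 1 → ok
  c2: data parity 0, sent cp 0 → ok
  c3: data parity 0, sent cp 0 → ok
Exactly one row (r2) and one column (c0) fail → the flipped bit is at their intersection.

row 2, column 0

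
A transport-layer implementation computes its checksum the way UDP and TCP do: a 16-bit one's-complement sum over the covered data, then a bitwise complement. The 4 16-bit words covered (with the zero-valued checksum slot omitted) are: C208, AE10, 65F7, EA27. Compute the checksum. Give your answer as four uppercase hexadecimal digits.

One's-complement addition (fold any carry out of bit 15 back into bit 0):
  0xC208 + 0xAE10 = 0x17018 → wrap carry → 0x7019
  0x7019 + 0x65F7 = 0x0D610
  0xD610 + 0xEA27 = 0x1C037 → wrap carry → 0xC038
One's-complement sum = 0xC038.
Checksum = ~0xC038 & 0xFFFF = 0x3FC7.

3FC7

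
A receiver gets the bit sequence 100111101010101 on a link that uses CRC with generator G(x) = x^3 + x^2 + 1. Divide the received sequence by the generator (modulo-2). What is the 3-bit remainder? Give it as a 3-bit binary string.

001

Modulo-2 division of 100111101010101 by 1101:
  pos 0: 1001 XOR 1101 = 0100
  pos 1: 1001 XOR 1101 = 0100
  pos 2: 1001 XOR 1101 = 0100
  pos 3: 1001 XOR 1101 = 0100
  pos 4: 1000 XOR 1101 = 0101
  pos 5: 1011 XOR 1101 = 0110
  pos 6: 1100 XOR 1101 = 0001
  pos 9: 1101 XOR 1101 = 0000
Remainder = 001 (nonzero — an error is detected).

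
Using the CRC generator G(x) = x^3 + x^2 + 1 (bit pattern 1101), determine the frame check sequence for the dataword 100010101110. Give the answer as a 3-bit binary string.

Append 3 zeros: 100010101110000. Divide by 1101 (XOR where the leading bit is 1):
  pos 0: 1000 XOR 1101 = 0101
  pos 1: 1011 XOR 1101 = 0110
  pos 2: 1100 XOR 1101 = 0001
  pos 5: 1101 XOR 1101 = 0000
  pos 9: 1100 XOR 1101 = 0001
Remainder (last 3 bits) = 100. This is the CRC / FCS.

100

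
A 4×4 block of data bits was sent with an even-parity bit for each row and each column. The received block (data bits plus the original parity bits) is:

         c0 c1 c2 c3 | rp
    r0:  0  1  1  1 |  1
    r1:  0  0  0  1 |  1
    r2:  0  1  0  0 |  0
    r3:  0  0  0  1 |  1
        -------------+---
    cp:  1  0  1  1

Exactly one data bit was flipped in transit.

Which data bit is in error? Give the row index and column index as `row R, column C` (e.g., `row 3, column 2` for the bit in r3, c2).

Recompute each row's even parity and compare to rp:
  r0: data parity 1, sent rp 1 → ok
  r1: data parity 1, sent rp 1 → ok
  r2: data parity 1, sent rp 0 → mismatch
  r3: data parity 1, sent rp 1 → ok
Recompute each column's even parity and compare to cp:
  c0: data parity 0, sent cp 1 → mismatch
  c1: data parity 0, sent cp 0 → ok
  c2: data parity 1, sent cp 1 → ok
  c3: data parity 1, sent cp 1 → ok
Exactly one row (r2) and one column (c0) fail → the flipped bit is at their intersection.

row 2, column 0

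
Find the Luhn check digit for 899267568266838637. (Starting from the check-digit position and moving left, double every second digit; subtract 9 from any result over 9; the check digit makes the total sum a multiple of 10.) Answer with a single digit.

Partial digits right→left: 7 3 6 8 3 8 6 6 2 8 6 5 7 6 2 9 9 8
Double every second digit counting from the check-digit position (so the 1st, 3rd, 5th, ... of the partial from the right).
  doubled (with −9 where >9): 5 3 6 3 4 3 5 4 9 → sum 42
  kept as-is: 3 8 8 6 8 5 6 9 8 → sum 61
Total = 42 + 61 = 103.
Check digit = (10 − (103 mod 10)) mod 10 = 7.

7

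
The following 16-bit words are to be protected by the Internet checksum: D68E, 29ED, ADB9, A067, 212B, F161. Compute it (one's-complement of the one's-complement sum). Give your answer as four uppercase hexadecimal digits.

One's-complement addition (fold any carry out of bit 15 back into bit 0):
  0xD68E + 0x29ED = 0x1007B → wrap carry → 0x007C
  0x007C + 0xADB9 = 0x0AE35
  0xAE35 + 0xA067 = 0x14E9C → wrap carry → 0x4E9D
  0x4E9D + 0x212B = 0x06FC8
  0x6FC8 + 0xF161 = 0x16129 → wrap carry → 0x612A
One's-complement sum = 0x612A.
Checksum = ~0x612A & 0xFFFF = 0x9ED5.

9ED5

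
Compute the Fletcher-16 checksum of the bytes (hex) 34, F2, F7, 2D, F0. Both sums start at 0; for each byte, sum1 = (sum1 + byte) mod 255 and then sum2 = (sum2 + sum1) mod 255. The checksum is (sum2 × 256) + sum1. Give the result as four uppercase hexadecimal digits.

043D

Running sums (mod 255):
  after byte 0 (34): sum1=52, sum2=52
  after byte 1 (F2): sum1=39, sum2=91
  after byte 2 (F7): sum1=31, sum2=122
  after byte 3 (2D): sum1=76, sum2=198
  after byte 4 (F0): sum1=61, sum2=4
Checksum = sum2·256 + sum1 = 4·256 + 61 = 1085 = 0x043D.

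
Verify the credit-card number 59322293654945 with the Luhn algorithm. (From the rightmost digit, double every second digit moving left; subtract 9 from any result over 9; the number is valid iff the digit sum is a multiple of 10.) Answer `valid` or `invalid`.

invalid

From the right, keep odd positions and double even positions (subtract 9 from any doubled value over 9):
  doubled (positions 2,4,...): 8 8 3 9 4 6 1 → sum 39
  kept (positions 1,3,...): 5 9 5 3 2 2 9 → sum 35
Total = 74.
74 mod 10 = 4, so the number is invalid.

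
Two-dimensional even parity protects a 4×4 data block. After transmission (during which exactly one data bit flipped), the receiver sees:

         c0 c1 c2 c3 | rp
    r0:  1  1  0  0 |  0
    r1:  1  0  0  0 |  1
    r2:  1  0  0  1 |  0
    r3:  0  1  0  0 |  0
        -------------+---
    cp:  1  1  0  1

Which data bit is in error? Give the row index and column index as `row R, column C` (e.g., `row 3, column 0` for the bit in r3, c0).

row 3, column 1

Recompute each row's even parity and compare to rp:
  r0: data parity 0, sent rp 0 → ok
  r1: data parity 1, sent rp 1 → ok
  r2: data parity 0, sent rp 0 → ok
  r3: data parity 1, sent rp 0 → mismatch
Recompute each column's even parity and compare to cp:
  c0: data parity 1, sent cp 1 → ok
  c1: data parity 0, sent cp 1 → mismatch
  c2: data parity 0, sent cp 0 → ok
  c3: data parity 1, sent cp 1 → ok
Exactly one row (r3) and one column (c1) fail → the flipped bit is at their intersection.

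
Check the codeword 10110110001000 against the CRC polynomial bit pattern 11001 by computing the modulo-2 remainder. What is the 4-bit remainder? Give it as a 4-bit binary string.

0000

Modulo-2 division of 10110110001000 by 11001:
  pos 0: 10110 XOR 11001 = 01111
  pos 1: 11111 XOR 11001 = 00110
  pos 3: 11010 XOR 11001 = 00011
  pos 6: 11001 XOR 11001 = 00000
Remainder = 0000 (zero — the frame passes the CRC check).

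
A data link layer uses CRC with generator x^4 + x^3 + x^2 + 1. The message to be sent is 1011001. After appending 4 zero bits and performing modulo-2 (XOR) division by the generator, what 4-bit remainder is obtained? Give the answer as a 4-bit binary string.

Append 4 zeros: 10110010000. Divide by 11101 (XOR where the leading bit is 1):
  pos 0: 10110 XOR 11101 = 01011
  pos 1: 10110 XOR 11101 = 01011
  pos 2: 10111 XOR 11101 = 01010
  pos 3: 10100 XOR 11101 = 01001
  pos 4: 10010 XOR 11101 = 01111
  pos 5: 11110 XOR 11101 = 00011
Remainder (last 4 bits) = 0110. This is the CRC / FCS.

0110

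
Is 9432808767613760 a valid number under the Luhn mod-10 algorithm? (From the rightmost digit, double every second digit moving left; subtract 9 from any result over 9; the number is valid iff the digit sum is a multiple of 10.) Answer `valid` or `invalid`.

From the right, keep odd positions and double even positions (subtract 9 from any doubled value over 9):
  doubled (positions 2,4,...): 3 6 3 3 7 7 6 9 → sum 44
  kept (positions 1,3,...): 0 7 1 7 7 0 2 4 → sum 28
Total = 72.
72 mod 10 = 2, so the number is invalid.

invalid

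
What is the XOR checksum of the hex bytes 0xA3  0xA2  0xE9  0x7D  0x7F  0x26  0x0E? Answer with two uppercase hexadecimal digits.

C2

XOR the bytes together:
  start with 0xA3
  0xA3 ⊕ 0xA2 = 0x01
  0x01 ⊕ 0xE9 = 0xE8
  0xE8 ⊕ 0x7D = 0x95
  0x95 ⊕ 0x7F = 0xEA
  0xEA ⊕ 0x26 = 0xCC
  0xCC ⊕ 0x0E = 0xC2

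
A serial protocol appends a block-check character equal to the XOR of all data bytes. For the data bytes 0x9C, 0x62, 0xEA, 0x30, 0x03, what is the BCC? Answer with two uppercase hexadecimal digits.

27

XOR the bytes together:
  start with 0x9C
  0x9C ⊕ 0x62 = 0xFE
  0xFE ⊕ 0xEA = 0x14
  0x14 ⊕ 0x30 = 0x24
  0x24 ⊕ 0x03 = 0x27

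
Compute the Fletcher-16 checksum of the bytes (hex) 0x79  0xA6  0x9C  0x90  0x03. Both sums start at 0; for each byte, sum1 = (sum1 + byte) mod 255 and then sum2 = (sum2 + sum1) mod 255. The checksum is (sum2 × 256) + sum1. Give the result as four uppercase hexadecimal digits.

F350

Running sums (mod 255):
  after byte 0 (0x79): sum1=121, sum2=121
  after byte 1 (0xA6): sum1=32, sum2=153
  after byte 2 (0x9C): sum1=188, sum2=86
  after byte 3 (0x90): sum1=77, sum2=163
  after byte 4 (0x03): sum1=80, sum2=243
Checksum = sum2·256 + sum1 = 243·256 + 80 = 62288 = 0xF350.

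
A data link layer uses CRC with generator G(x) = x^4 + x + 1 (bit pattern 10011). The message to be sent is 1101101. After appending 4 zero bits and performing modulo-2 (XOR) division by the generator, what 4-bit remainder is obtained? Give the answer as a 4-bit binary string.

Append 4 zeros: 11011010000. Divide by 10011 (XOR where the leading bit is 1):
  pos 0: 11011 XOR 10011 = 01000
  pos 1: 10000 XOR 10011 = 00011
  pos 4: 11100 XOR 10011 = 01111
  pos 5: 11110 XOR 10011 = 01101
  pos 6: 11010 XOR 10011 = 01001
Remainder (last 4 bits) = 1001. This is the CRC / FCS.

1001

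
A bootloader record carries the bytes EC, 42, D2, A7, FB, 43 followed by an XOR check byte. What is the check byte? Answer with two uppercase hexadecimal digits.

63

XOR the bytes together:
  start with 0xEC
  0xEC ⊕ 0x42 = 0xAE
  0xAE ⊕ 0xD2 = 0x7C
  0x7C ⊕ 0xA7 = 0xDB
  0xDB ⊕ 0xFB = 0x20
  0x20 ⊕ 0x43 = 0x63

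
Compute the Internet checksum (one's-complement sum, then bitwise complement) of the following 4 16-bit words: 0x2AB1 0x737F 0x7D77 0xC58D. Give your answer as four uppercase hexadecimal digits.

1ECA

One's-complement addition (fold any carry out of bit 15 back into bit 0):
  0x2AB1 + 0x737F = 0x09E30
  0x9E30 + 0x7D77 = 0x11BA7 → wrap carry → 0x1BA8
  0x1BA8 + 0xC58D = 0x0E135
One's-complement sum = 0xE135.
Checksum = ~0xE135 & 0xFFFF = 0x1ECA.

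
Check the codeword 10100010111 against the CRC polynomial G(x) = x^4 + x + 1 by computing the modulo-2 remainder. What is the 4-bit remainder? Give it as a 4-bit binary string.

Modulo-2 division of 10100010111 by 10011:
  pos 0: 10100 XOR 10011 = 00111
  pos 2: 11101 XOR 10011 = 01110
  pos 3: 11100 XOR 10011 = 01111
  pos 4: 11111 XOR 10011 = 01100
  pos 5: 11001 XOR 10011 = 01010
  pos 6: 10101 XOR 10011 = 00110
Remainder = 0110 (nonzero — an error is detected).

0110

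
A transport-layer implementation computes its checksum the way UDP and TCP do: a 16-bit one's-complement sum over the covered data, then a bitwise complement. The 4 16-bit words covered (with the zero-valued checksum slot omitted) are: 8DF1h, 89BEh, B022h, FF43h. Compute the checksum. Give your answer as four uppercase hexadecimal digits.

One's-complement addition (fold any carry out of bit 15 back into bit 0):
  0x8DF1 + 0x89BE = 0x117AF → wrap carry → 0x17B0
  0x17B0 + 0xB022 = 0x0C7D2
  0xC7D2 + 0xFF43 = 0x1C715 → wrap carry → 0xC716
One's-complement sum = 0xC716.
Checksum = ~0xC716 & 0xFFFF = 0x38E9.

38E9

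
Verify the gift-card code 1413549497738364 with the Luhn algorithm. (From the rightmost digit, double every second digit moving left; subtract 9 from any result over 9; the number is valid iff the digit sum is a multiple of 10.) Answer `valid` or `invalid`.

From the right, keep odd positions and double even positions (subtract 9 from any doubled value over 9):
  doubled (positions 2,4,...): 3 7 5 9 9 1 2 2 → sum 38
  kept (positions 1,3,...): 4 3 3 7 4 4 3 4 → sum 32
Total = 70.
70 mod 10 = 0, so the number is valid.

valid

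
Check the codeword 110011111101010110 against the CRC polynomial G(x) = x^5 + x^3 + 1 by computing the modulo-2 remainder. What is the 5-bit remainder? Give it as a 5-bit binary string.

Modulo-2 division of 110011111101010110 by 101001:
  pos 0: 110011 XOR 101001 = 011010
  pos 1: 110101 XOR 101001 = 011100
  pos 2: 111001 XOR 101001 = 010000
  pos 3: 100001 XOR 101001 = 001000
  pos 5: 100010 XOR 101001 = 001011
  pos 7: 101110 XOR 101001 = 000111
  pos 10: 111101 XOR 101001 = 010100
  pos 11: 101001 XOR 101001 = 000000
Remainder = 00000 (zero — the frame passes the CRC check).

00000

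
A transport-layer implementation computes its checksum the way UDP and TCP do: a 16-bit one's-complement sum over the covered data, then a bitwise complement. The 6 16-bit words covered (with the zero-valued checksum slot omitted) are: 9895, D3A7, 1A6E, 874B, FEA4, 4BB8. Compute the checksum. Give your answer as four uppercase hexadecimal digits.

One's-complement addition (fold any carry out of bit 15 back into bit 0):
  0x9895 + 0xD3A7 = 0x16C3C → wrap carry → 0x6C3D
  0x6C3D + 0x1A6E = 0x086AB
  0x86AB + 0x874B = 0x10DF6 → wrap carry → 0x0DF7
  0x0DF7 + 0xFEA4 = 0x10C9B → wrap carry → 0x0C9C
  0x0C9C + 0x4BB8 = 0x05854
One's-complement sum = 0x5854.
Checksum = ~0x5854 & 0xFFFF = 0xA7AB.

A7AB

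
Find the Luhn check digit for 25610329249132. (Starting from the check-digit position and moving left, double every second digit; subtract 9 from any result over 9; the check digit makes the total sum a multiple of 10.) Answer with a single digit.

4

Partial digits right→left: 2 3 1 9 4 2 9 2 3 0 1 6 5 2
Double every second digit counting from the check-digit position (so the 1st, 3rd, 5th, ... of the partial from the right).
  doubled (with −9 where >9): 4 2 8 9 6 2 1 → sum 32
  kept as-is: 3 9 2 2 0 6 2 → sum 24
Total = 32 + 24 = 56.
Check digit = (10 − (56 mod 10)) mod 10 = 4.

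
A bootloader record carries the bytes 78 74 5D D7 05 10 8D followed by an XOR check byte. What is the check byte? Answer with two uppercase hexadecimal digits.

XOR the bytes together:
  start with 0x78
  0x78 ⊕ 0x74 = 0x0C
  0x0C ⊕ 0x5D = 0x51
  0x51 ⊕ 0xD7 = 0x86
  0x86 ⊕ 0x05 = 0x83
  0x83 ⊕ 0x10 = 0x93
  0x93 ⊕ 0x8D = 0x1E

1E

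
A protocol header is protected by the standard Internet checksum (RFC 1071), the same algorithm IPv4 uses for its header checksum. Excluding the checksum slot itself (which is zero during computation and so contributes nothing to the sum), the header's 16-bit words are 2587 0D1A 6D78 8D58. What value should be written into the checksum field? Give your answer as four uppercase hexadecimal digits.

One's-complement addition (fold any carry out of bit 15 back into bit 0):
  0x2587 + 0x0D1A = 0x032A1
  0x32A1 + 0x6D78 = 0x0A019
  0xA019 + 0x8D58 = 0x12D71 → wrap carry → 0x2D72
One's-complement sum = 0x2D72.
Checksum = ~0x2D72 & 0xFFFF = 0xD28D.

D28D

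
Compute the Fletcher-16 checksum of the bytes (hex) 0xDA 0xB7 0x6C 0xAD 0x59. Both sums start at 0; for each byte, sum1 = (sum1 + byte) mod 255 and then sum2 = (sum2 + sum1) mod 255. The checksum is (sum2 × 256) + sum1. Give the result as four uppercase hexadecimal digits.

1F06

Running sums (mod 255):
  after byte 0 (0xDA): sum1=218, sum2=218
  after byte 1 (0xB7): sum1=146, sum2=109
  after byte 2 (0x6C): sum1=254, sum2=108
  after byte 3 (0xAD): sum1=172, sum2=25
  after byte 4 (0x59): sum1=6, sum2=31
Checksum = sum2·256 + sum1 = 31·256 + 6 = 7942 = 0x1F06.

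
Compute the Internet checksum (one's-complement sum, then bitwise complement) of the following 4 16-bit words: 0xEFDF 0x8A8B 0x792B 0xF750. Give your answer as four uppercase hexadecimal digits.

One's-complement addition (fold any carry out of bit 15 back into bit 0):
  0xEFDF + 0x8A8B = 0x17A6A → wrap carry → 0x7A6B
  0x7A6B + 0x792B = 0x0F396
  0xF396 + 0xF750 = 0x1EAE6 → wrap carry → 0xEAE7
One's-complement sum = 0xEAE7.
Checksum = ~0xEAE7 & 0xFFFF = 0x1518.

1518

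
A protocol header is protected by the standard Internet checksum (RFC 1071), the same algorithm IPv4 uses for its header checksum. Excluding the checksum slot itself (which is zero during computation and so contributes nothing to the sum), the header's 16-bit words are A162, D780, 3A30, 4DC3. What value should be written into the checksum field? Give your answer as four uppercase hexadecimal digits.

FF28

One's-complement addition (fold any carry out of bit 15 back into bit 0):
  0xA162 + 0xD780 = 0x178E2 → wrap carry → 0x78E3
  0x78E3 + 0x3A30 = 0x0B313
  0xB313 + 0x4DC3 = 0x100D6 → wrap carry → 0x00D7
One's-complement sum = 0x00D7.
Checksum = ~0x00D7 & 0xFFFF = 0xFF28.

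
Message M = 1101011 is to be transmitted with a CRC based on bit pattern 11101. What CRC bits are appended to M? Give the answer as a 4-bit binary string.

Append 4 zeros: 11010110000. Divide by 11101 (XOR where the leading bit is 1):
  pos 0: 11010 XOR 11101 = 00111
  pos 2: 11111 XOR 11101 = 00010
  pos 5: 10000 XOR 11101 = 01101
  pos 6: 11010 XOR 11101 = 00111
Remainder (last 4 bits) = 0111. This is the CRC / FCS.

0111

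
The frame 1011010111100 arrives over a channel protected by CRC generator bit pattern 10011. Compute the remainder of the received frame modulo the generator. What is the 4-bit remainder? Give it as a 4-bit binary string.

Modulo-2 division of 1011010111100 by 10011:
  pos 0: 10110 XOR 10011 = 00101
  pos 2: 10110 XOR 10011 = 00101
  pos 4: 10111 XOR 10011 = 00100
  pos 6: 10011 XOR 10011 = 00000
Remainder = 0000 (zero — the frame passes the CRC check).

0000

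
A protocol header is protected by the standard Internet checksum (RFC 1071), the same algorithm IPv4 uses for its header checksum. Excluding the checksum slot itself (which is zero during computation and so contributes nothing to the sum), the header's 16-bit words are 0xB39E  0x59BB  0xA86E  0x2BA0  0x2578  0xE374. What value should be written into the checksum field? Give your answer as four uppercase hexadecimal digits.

One's-complement addition (fold any carry out of bit 15 back into bit 0):
  0xB39E + 0x59BB = 0x10D59 → wrap carry → 0x0D5A
  0x0D5A + 0xA86E = 0x0B5C8
  0xB5C8 + 0x2BA0 = 0x0E168
  0xE168 + 0x2578 = 0x106E0 → wrap carry → 0x06E1
  0x06E1 + 0xE374 = 0x0EA55
One's-complement sum = 0xEA55.
Checksum = ~0xEA55 & 0xFFFF = 0x15AA.

15AA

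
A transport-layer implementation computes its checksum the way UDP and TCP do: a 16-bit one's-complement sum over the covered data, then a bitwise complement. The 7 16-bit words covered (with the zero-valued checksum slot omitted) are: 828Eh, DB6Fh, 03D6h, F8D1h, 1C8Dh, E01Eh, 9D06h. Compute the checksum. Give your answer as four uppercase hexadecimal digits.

One's-complement addition (fold any carry out of bit 15 back into bit 0):
  0x828E + 0xDB6F = 0x15DFD → wrap carry → 0x5DFE
  0x5DFE + 0x03D6 = 0x061D4
  0x61D4 + 0xF8D1 = 0x15AA5 → wrap carry → 0x5AA6
  0x5AA6 + 0x1C8D = 0x07733
  0x7733 + 0xE01E = 0x15751 → wrap carry → 0x5752
  0x5752 + 0x9D06 = 0x0F458
One's-complement sum = 0xF458.
Checksum = ~0xF458 & 0xFFFF = 0x0BA7.

0BA7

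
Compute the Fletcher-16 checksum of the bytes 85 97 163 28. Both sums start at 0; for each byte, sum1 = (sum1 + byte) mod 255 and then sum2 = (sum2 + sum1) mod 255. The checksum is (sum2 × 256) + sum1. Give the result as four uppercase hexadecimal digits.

DC76

Running sums (mod 255):
  after byte 0 (85): sum1=85, sum2=85
  after byte 1 (97): sum1=182, sum2=12
  after byte 2 (163): sum1=90, sum2=102
  after byte 3 (28): sum1=118, sum2=220
Checksum = sum2·256 + sum1 = 220·256 + 118 = 56438 = 0xDC76.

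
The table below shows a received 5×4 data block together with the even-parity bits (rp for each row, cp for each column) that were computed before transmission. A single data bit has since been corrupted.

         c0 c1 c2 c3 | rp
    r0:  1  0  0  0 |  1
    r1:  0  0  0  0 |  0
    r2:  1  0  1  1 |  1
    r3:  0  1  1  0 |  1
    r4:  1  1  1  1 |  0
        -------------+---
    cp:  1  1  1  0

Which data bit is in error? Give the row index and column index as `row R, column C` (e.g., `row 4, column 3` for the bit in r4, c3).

Recompute each row's even parity and compare to rp:
  r0: data parity 1, sent rp 1 → ok
  r1: data parity 0, sent rp 0 → ok
  r2: data parity 1, sent rp 1 → ok
  r3: data parity 0, sent rp 1 → mismatch
  r4: data parity 0, sent rp 0 → ok
Recompute each column's even parity and compare to cp:
  c0: data parity 1, sent cp 1 → ok
  c1: data parity 0, sent cp 1 → mismatch
  c2: data parity 1, sent cp 1 → ok
  c3: data parity 0, sent cp 0 → ok
Exactly one row (r3) and one column (c1) fail → the flipped bit is at their intersection.

row 3, column 1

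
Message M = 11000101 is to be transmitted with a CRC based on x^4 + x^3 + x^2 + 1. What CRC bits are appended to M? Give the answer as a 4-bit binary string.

0110

Append 4 zeros: 110001010000. Divide by 11101 (XOR where the leading bit is 1):
  pos 0: 11000 XOR 11101 = 00101
  pos 2: 10110 XOR 11101 = 01011
  pos 3: 10111 XOR 11101 = 01010
  pos 4: 10100 XOR 11101 = 01001
  pos 5: 10010 XOR 11101 = 01111
  pos 6: 11110 XOR 11101 = 00011
Remainder (last 4 bits) = 0110. This is the CRC / FCS.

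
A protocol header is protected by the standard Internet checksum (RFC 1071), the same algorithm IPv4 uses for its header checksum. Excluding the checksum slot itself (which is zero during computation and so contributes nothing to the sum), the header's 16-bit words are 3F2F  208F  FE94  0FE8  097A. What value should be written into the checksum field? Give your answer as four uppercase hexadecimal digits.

One's-complement addition (fold any carry out of bit 15 back into bit 0):
  0x3F2F + 0x208F = 0x05FBE
  0x5FBE + 0xFE94 = 0x15E52 → wrap carry → 0x5E53
  0x5E53 + 0x0FE8 = 0x06E3B
  0x6E3B + 0x097A = 0x077B5
One's-complement sum = 0x77B5.
Checksum = ~0x77B5 & 0xFFFF = 0x884A.

884A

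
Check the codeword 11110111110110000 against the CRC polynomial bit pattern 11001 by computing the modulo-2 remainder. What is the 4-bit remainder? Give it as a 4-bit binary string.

0000

Modulo-2 division of 11110111110110000 by 11001:
  pos 0: 11110 XOR 11001 = 00111
  pos 2: 11111 XOR 11001 = 00110
  pos 4: 11011 XOR 11001 = 00010
  pos 7: 10101 XOR 11001 = 01100
  pos 8: 11001 XOR 11001 = 00000
Remainder = 0000 (zero — the frame passes the CRC check).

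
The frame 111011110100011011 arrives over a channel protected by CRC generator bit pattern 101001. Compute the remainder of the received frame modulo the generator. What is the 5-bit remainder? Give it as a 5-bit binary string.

Modulo-2 division of 111011110100011011 by 101001:
  pos 0: 111011 XOR 101001 = 010010
  pos 1: 100101 XOR 101001 = 001100
  pos 3: 110010 XOR 101001 = 011011
  pos 4: 110111 XOR 101001 = 011110
  pos 5: 111100 XOR 101001 = 010101
  pos 6: 101010 XOR 101001 = 000011
  pos 10: 110110 XOR 101001 = 011111
  pos 11: 111111 XOR 101001 = 010110
  pos 12: 101101 XOR 101001 = 000100
Remainder = 00100 (nonzero — an error is detected).

00100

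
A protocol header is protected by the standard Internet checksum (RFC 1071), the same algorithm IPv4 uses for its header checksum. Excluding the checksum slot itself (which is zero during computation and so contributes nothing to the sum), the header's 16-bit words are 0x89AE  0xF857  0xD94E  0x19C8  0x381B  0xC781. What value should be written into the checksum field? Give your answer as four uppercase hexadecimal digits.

One's-complement addition (fold any carry out of bit 15 back into bit 0):
  0x89AE + 0xF857 = 0x18205 → wrap carry → 0x8206
  0x8206 + 0xD94E = 0x15B54 → wrap carry → 0x5B55
  0x5B55 + 0x19C8 = 0x0751D
  0x751D + 0x381B = 0x0AD38
  0xAD38 + 0xC781 = 0x174B9 → wrap carry → 0x74BA
One's-complement sum = 0x74BA.
Checksum = ~0x74BA & 0xFFFF = 0x8B45.

8B45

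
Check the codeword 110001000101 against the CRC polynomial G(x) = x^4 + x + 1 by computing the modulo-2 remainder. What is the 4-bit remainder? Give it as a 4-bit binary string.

Modulo-2 division of 110001000101 by 10011:
  pos 0: 11000 XOR 10011 = 01011
  pos 1: 10111 XOR 10011 = 00100
  pos 3: 10000 XOR 10011 = 00011
  pos 6: 11010 XOR 10011 = 01001
  pos 7: 10011 XOR 10011 = 00000
Remainder = 0000 (zero — the frame passes the CRC check).

0000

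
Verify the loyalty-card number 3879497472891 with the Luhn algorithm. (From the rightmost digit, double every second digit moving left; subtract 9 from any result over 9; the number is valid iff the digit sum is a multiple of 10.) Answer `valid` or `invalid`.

From the right, keep odd positions and double even positions (subtract 9 from any doubled value over 9):
  doubled (positions 2,4,...): 9 4 8 9 9 7 → sum 46
  kept (positions 1,3,...): 1 8 7 7 4 7 3 → sum 37
Total = 83.
83 mod 10 = 3, so the number is invalid.

invalid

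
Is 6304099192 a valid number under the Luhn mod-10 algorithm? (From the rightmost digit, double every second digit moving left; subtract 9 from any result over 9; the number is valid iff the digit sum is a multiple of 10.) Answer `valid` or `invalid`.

From the right, keep odd positions and double even positions (subtract 9 from any doubled value over 9):
  doubled (positions 2,4,...): 9 9 0 0 3 → sum 21
  kept (positions 1,3,...): 2 1 9 4 3 → sum 19
Total = 40.
40 mod 10 = 0, so the number is valid.

valid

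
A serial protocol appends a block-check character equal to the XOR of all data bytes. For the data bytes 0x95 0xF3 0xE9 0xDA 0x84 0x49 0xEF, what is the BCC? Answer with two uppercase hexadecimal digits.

XOR the bytes together:
  start with 0x95
  0x95 ⊕ 0xF3 = 0x66
  0x66 ⊕ 0xE9 = 0x8F
  0x8F ⊕ 0xDA = 0x55
  0x55 ⊕ 0x84 = 0xD1
  0xD1 ⊕ 0x49 = 0x98
  0x98 ⊕ 0xEF = 0x77

77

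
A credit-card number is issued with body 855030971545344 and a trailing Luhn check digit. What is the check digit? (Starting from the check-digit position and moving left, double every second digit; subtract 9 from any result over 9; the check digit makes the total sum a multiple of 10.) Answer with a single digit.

Partial digits right→left: 4 4 3 5 4 5 1 7 9 0 3 0 5 5 8
Double every second digit counting from the check-digit position (so the 1st, 3rd, 5th, ... of the partial from the right).
  doubled (with −9 where >9): 8 6 8 2 9 6 1 7 → sum 47
  kept as-is: 4 5 5 7 0 0 5 → sum 26
Total = 47 + 26 = 73.
Check digit = (10 − (73 mod 10)) mod 10 = 7.

7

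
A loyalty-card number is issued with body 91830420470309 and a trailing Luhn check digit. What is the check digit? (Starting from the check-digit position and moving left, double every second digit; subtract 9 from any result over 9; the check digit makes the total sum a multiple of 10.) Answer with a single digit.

1

Partial digits right→left: 9 0 3 0 7 4 0 2 4 0 3 8 1 9
Double every second digit counting from the check-digit position (so the 1st, 3rd, 5th, ... of the partial from the right).
  doubled (with −9 where >9): 9 6 5 0 8 6 2 → sum 36
  kept as-is: 0 0 4 2 0 8 9 → sum 23
Total = 36 + 23 = 59.
Check digit = (10 − (59 mod 10)) mod 10 = 1.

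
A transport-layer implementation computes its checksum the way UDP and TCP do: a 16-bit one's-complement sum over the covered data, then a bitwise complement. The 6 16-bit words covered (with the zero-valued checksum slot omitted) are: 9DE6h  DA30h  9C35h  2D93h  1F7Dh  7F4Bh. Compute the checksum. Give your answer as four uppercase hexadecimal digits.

One's-complement addition (fold any carry out of bit 15 back into bit 0):
  0x9DE6 + 0xDA30 = 0x17816 → wrap carry → 0x7817
  0x7817 + 0x9C35 = 0x1144C → wrap carry → 0x144D
  0x144D + 0x2D93 = 0x041E0
  0x41E0 + 0x1F7D = 0x0615D
  0x615D + 0x7F4B = 0x0E0A8
One's-complement sum = 0xE0A8.
Checksum = ~0xE0A8 & 0xFFFF = 0x1F57.

1F57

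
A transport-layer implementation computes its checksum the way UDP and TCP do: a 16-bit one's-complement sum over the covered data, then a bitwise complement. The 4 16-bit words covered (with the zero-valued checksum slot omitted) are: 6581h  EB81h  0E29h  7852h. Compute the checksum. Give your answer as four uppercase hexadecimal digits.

2881

One's-complement addition (fold any carry out of bit 15 back into bit 0):
  0x6581 + 0xEB81 = 0x15102 → wrap carry → 0x5103
  0x5103 + 0x0E29 = 0x05F2C
  0x5F2C + 0x7852 = 0x0D77E
One's-complement sum = 0xD77E.
Checksum = ~0xD77E & 0xFFFF = 0x2881.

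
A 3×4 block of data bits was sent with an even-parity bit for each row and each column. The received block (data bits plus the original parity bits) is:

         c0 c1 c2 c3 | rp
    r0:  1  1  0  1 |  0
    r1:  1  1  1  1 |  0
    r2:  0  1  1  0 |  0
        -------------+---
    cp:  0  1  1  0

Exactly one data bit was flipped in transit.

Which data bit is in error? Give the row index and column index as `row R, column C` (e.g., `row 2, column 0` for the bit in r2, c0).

row 0, column 2

Recompute each row's even parity and compare to rp:
  r0: data parity 1, sent rp 0 → mismatch
  r1: data parity 0, sent rp 0 → ok
  r2: data parity 0, sent rp 0 → ok
Recompute each column's even parity and compare to cp:
  c0: data parity 0, sent cp 0 → ok
  c1: data parity 1, sent cp 1 → ok
  c2: data parity 0, sent cp 1 → mismatch
  c3: data parity 0, sent cp 0 → ok
Exactly one row (r0) and one column (c2) fail → the flipped bit is at their intersection.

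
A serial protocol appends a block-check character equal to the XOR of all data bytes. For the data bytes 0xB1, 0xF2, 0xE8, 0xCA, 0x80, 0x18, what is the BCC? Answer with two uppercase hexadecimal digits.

F9

XOR the bytes together:
  start with 0xB1
  0xB1 ⊕ 0xF2 = 0x43
  0x43 ⊕ 0xE8 = 0xAB
  0xAB ⊕ 0xCA = 0x61
  0x61 ⊕ 0x80 = 0xE1
  0xE1 ⊕ 0x18 = 0xF9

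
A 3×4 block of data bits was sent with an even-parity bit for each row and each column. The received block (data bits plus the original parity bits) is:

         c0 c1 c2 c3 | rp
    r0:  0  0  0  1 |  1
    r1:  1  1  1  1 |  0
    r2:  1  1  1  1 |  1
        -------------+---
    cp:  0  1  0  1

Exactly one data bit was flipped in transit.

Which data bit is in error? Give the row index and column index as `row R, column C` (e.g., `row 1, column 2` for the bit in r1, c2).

row 2, column 1

Recompute each row's even parity and compare to rp:
  r0: data parity 1, sent rp 1 → ok
  r1: data parity 0, sent rp 0 → ok
  r2: data parity 0, sent rp 1 → mismatch
Recompute each column's even parity and compare to cp:
  c0: data parity 0, sent cp 0 → ok
  c1: data parity 0, sent cp 1 → mismatch
  c2: data parity 0, sent cp 0 → ok
  c3: data parity 1, sent cp 1 → ok
Exactly one row (r2) and one column (c1) fail → the flipped bit is at their intersection.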